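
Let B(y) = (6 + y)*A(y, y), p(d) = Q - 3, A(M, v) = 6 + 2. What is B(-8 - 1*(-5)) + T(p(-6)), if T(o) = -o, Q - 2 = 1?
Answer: 24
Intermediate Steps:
Q = 3 (Q = 2 + 1 = 3)
A(M, v) = 8
p(d) = 0 (p(d) = 3 - 3 = 0)
B(y) = 48 + 8*y (B(y) = (6 + y)*8 = 48 + 8*y)
B(-8 - 1*(-5)) + T(p(-6)) = (48 + 8*(-8 - 1*(-5))) - 1*0 = (48 + 8*(-8 + 5)) + 0 = (48 + 8*(-3)) + 0 = (48 - 24) + 0 = 24 + 0 = 24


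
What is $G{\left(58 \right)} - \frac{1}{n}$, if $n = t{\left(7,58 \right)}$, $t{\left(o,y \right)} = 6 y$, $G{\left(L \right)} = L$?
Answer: $\frac{20183}{348} \approx 57.997$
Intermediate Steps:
$n = 348$ ($n = 6 \cdot 58 = 348$)
$G{\left(58 \right)} - \frac{1}{n} = 58 - \frac{1}{348} = \frac{20183}{348}$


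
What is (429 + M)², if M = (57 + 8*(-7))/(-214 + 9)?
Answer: 7734147136/42025 ≈ 1.8404e+5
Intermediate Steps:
M = -1/205 (M = (57 - 56)/(-205) = 1*(-1/205) = -1/205 ≈ -0.0048781)
(429 + M)² = (429 - 1/205)² = (87944/205)² = 7734147136/42025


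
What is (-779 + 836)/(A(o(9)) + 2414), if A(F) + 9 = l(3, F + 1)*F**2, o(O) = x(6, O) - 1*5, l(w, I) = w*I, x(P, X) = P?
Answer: 57/2411 ≈ 0.023642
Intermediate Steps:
l(w, I) = I*w
o(O) = 1 (o(O) = 6 - 1*5 = 6 - 5 = 1)
A(F) = -9 + F**2*(3 + 3*F) (A(F) = -9 + ((F + 1)*3)*F**2 = -9 + ((1 + F)*3)*F**2 = -9 + (3 + 3*F)*F**2 = -9 + F**2*(3 + 3*F))
(-779 + 836)/(A(o(9)) + 2414) = (-779 + 836)/((-9 + 3*1**2*(1 + 1)) + 2414) = 57/((-9 + 3*1*2) + 2414) = 57/((-9 + 6) + 2414) = 57/(-3 + 2414) = 57/2411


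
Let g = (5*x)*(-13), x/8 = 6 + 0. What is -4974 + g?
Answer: -8094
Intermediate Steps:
x = 48 (x = 8*(6 + 0) = 8*6 = 48)
g = -3120 (g = (5*48)*(-13) = 240*(-13) = -3120)
-4974 + g = -4974 - 3120 = -8094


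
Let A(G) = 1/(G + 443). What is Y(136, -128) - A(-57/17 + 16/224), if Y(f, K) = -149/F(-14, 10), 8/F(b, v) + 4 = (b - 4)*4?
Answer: 296272167/209306 ≈ 1415.5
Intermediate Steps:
F(b, v) = 8/(-20 + 4*b) (F(b, v) = 8/(-4 + (b - 4)*4) = 8/(-4 + (-4 + b)*4) = 8/(-4 + (-16 + 4*b)) = 8/(-20 + 4*b))
A(G) = 1/(443 + G)
Y(f, K) = 2831/2 (Y(f, K) = -149/(2/(-5 - 14)) = -149/(2/(-19)) = -149/(2*(-1/19)) = -149/(-2/19) = -149*(-19/2) = 2831/2)
Y(136, -128) - A(-57/17 + 16/224) = 2831/2 - 1/(443 + (-57/17 + 16/224)) = 2831/2 - 1/(443 + (-57*1/17 + 16*(1/224))) = 2831/2 - 1/(443 + (-57/17 + 1/14)) = 2831/2 - 1/(443 - 781/238) = 2831/2 - 1/104653/238 = 2831/2 - 1*238/104653 = 2831/2 - 238/104653 = 296272167/209306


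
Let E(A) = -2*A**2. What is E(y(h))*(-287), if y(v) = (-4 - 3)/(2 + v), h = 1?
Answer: 28126/9 ≈ 3125.1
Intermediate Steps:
y(v) = -7/(2 + v)
E(y(h))*(-287) = -2*49/(2 + 1)**2*(-287) = -2*(-7/3)**2*(-287) = -2*49/9*(-287) = -98/9*(-287) = 28126/9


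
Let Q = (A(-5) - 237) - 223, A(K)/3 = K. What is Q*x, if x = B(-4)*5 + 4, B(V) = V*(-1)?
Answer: -11400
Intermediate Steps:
B(V) = -V
x = 24 (x = -1*(-4)*5 + 4 = 4*5 + 4 = 20 + 4 = 24)
A(K) = 3*K
Q = -475 (Q = (3*(-5) - 237) - 223 = (-15 - 237) - 223 = -252 - 223 = -475)
Q*x = -475*24 = -11400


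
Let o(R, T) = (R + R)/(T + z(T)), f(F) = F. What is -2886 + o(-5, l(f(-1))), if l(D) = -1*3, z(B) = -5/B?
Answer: -5757/2 ≈ -2878.5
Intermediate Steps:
l(D) = -3
o(R, T) = 2*R/(T - 5/T) (o(R, T) = (R + R)/(T - 5/T) = (2*R)/(T - 5/T) = 2*R/(T - 5/T))
-2886 + o(-5, l(f(-1))) = -2886 + 2*(-5)*(-3)/(-5 + (-3)²) = -2886 + 2*(-5)*(-3)/(-5 + 9) = -2886 + 2*(-5)*(-3)/4 = -2886 + 2*(-5)*(-3)*(¼) = -2886 + 15/2 = -5757/2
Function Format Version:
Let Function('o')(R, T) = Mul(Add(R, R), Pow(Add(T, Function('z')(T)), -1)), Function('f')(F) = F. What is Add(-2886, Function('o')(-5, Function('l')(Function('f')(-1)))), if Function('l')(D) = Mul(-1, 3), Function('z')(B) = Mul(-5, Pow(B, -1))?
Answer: Rational(-5757, 2) ≈ -2878.5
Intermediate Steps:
Function('l')(D) = -3
Function('o')(R, T) = Mul(2, R, Pow(Add(T, Mul(-5, Pow(T, -1))), -1)) (Function('o')(R, T) = Mul(Add(R, R), Pow(Add(T, Mul(-5, Pow(T, -1))), -1)) = Mul(Mul(2, R), Pow(Add(T, Mul(-5, Pow(T, -1))), -1)) = Mul(2, R, Pow(Add(T, Mul(-5, Pow(T, -1))), -1)))
Add(-2886, Function('o')(-5, Function('l')(Function('f')(-1)))) = Add(-2886, Mul(2, -5, -3, Pow(Add(-5, Pow(-3, 2)), -1))) = Add(-2886, Mul(2, -5, -3, Pow(Add(-5, 9), -1))) = Add(-2886, Mul(2, -5, -3, Pow(4, -1))) = Add(-2886, Mul(2, -5, -3, Rational(1, 4))) = Add(-2886, Rational(15, 2)) = Rational(-5757, 2)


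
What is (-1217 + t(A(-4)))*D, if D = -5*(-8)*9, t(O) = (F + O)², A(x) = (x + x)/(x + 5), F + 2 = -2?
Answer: -386280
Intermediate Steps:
F = -4 (F = -2 - 2 = -4)
A(x) = 2*x/(5 + x) (A(x) = (2*x)/(5 + x) = 2*x/(5 + x))
t(O) = (-4 + O)²
D = 360 (D = 40*9 = 360)
(-1217 + t(A(-4)))*D = (-1217 + (-4 + 2*(-4)/(5 - 4))²)*360 = (-1217 + (-4 + 2*(-4)/1)²)*360 = (-1217 + (-4 + 2*(-4)*1)²)*360 = (-1217 + (-4 - 8)²)*360 = (-1217 + (-12)²)*360 = (-1217 + 144)*360 = -1073*360 = -386280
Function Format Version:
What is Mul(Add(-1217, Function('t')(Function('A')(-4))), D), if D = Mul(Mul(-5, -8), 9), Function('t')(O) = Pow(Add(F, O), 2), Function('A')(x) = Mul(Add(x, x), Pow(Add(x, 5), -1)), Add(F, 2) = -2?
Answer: -386280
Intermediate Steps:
F = -4 (F = Add(-2, -2) = -4)
Function('A')(x) = Mul(2, x, Pow(Add(5, x), -1)) (Function('A')(x) = Mul(Mul(2, x), Pow(Add(5, x), -1)) = Mul(2, x, Pow(Add(5, x), -1)))
Function('t')(O) = Pow(Add(-4, O), 2)
D = 360 (D = Mul(40, 9) = 360)
Mul(Add(-1217, Function('t')(Function('A')(-4))), D) = Mul(Add(-1217, Pow(Add(-4, Mul(2, -4, Pow(Add(5, -4), -1))), 2)), 360) = Mul(Add(-1217, Pow(Add(-4, Mul(2, -4, Pow(1, -1))), 2)), 360) = Mul(Add(-1217, Pow(Add(-4, Mul(2, -4, 1)), 2)), 360) = Mul(Add(-1217, Pow(Add(-4, -8), 2)), 360) = Mul(Add(-1217, Pow(-12, 2)), 360) = Mul(Add(-1217, 144), 360) = Mul(-1073, 360) = -386280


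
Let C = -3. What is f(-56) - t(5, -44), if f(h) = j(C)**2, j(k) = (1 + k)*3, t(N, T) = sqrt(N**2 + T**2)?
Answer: 36 - sqrt(1961) ≈ -8.2832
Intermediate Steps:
j(k) = 3 + 3*k
f(h) = 36 (f(h) = (3 + 3*(-3))**2 = (3 - 9)**2 = (-6)**2 = 36)
f(-56) - t(5, -44) = 36 - sqrt(5**2 + (-44)**2) = 36 - sqrt(25 + 1936) = 36 - sqrt(1961)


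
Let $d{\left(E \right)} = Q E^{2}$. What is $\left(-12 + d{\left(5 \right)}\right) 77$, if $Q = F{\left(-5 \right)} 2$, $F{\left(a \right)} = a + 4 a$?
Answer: $-97174$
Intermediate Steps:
$F{\left(a \right)} = 5 a$
$Q = -50$ ($Q = 5 \left(-5\right) 2 = \left(-25\right) 2 = -50$)
$d{\left(E \right)} = - 50 E^{2}$
$\left(-12 + d{\left(5 \right)}\right) 77 = \left(-12 - 50 \cdot 5^{2}\right) 77 = \left(-12 - 1250\right) 77 = \left(-1262\right) 77 = -97174$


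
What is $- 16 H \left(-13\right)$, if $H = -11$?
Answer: $-2288$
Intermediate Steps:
$- 16 H \left(-13\right) = \left(-16\right) \left(-11\right) \left(-13\right) = 176 \left(-13\right) = -2288$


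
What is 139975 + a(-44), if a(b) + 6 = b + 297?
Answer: 140222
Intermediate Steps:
a(b) = 291 + b (a(b) = -6 + (b + 297) = -6 + (297 + b) = 291 + b)
139975 + a(-44) = 139975 + (291 - 44) = 139975 + 247 = 140222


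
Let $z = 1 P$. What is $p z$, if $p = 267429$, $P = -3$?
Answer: $-802287$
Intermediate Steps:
$z = -3$ ($z = 1 \left(-3\right) = -3$)
$p z = 267429 \left(-3\right) = -802287$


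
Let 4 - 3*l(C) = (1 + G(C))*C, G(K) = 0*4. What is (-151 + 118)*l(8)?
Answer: 44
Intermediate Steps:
G(K) = 0
l(C) = 4/3 - C/3 (l(C) = 4/3 - (1 + 0)*C/3 = 4/3 - C/3)
(-151 + 118)*l(8) = (-151 + 118)*(4/3 - 1/3*8) = -33*(4/3 - 8/3) = -33*(-4/3) = 44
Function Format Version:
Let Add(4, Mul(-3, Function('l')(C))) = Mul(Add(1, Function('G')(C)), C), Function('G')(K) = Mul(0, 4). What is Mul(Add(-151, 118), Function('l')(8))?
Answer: 44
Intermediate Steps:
Function('G')(K) = 0
Function('l')(C) = Add(Rational(4, 3), Mul(Rational(-1, 3), C)) (Function('l')(C) = Add(Rational(4, 3), Mul(Rational(-1, 3), Mul(Add(1, 0), C))) = Add(Rational(4, 3), Mul(Rational(-1, 3), Mul(1, C))) = Add(Rational(4, 3), Mul(Rational(-1, 3), C)))
Mul(Add(-151, 118), Function('l')(8)) = Mul(Add(-151, 118), Add(Rational(4, 3), Mul(Rational(-1, 3), 8))) = Mul(-33, Add(Rational(4, 3), Rational(-8, 3))) = Mul(-33, Rational(-4, 3)) = 44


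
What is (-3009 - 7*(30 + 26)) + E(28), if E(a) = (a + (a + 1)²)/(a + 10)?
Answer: -128369/38 ≈ -3378.1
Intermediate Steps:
E(a) = (a + (1 + a)²)/(10 + a)
(-3009 - 7*(30 + 26)) + E(28) = (-3009 - 7*(30 + 26)) + (28 + (1 + 28)²)/(10 + 28) = (-3009 - 7*56) + (28 + 29²)/38 = (-3009 - 392) + (28 + 841)/38 = -3401 + (1/38)*869 = -3401 + 869/38 = -128369/38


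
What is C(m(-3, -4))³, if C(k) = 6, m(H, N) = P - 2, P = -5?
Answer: 216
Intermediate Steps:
m(H, N) = -7 (m(H, N) = -5 - 2 = -7)
C(m(-3, -4))³ = 6³ = 216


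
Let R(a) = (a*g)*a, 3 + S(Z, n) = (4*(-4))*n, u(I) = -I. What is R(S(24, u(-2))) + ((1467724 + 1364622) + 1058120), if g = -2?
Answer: 3888016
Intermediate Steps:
S(Z, n) = -3 - 16*n (S(Z, n) = -3 + (4*(-4))*n = -3 - 16*n)
R(a) = -2*a² (R(a) = (a*(-2))*a = (-2*a)*a = -2*a²)
R(S(24, u(-2))) + ((1467724 + 1364622) + 1058120) = -2*(-3 - (-16)*(-2))² + ((1467724 + 1364622) + 1058120) = -2*(-3 - 16*2)² + (2832346 + 1058120) = -2*(-3 - 32)² + 3890466 = -2*(-35)² + 3890466 = -2*1225 + 3890466 = -2450 + 3890466 = 3888016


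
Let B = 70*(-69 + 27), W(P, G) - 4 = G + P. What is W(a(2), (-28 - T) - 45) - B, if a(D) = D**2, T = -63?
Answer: 2938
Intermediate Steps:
W(P, G) = 4 + G + P (W(P, G) = 4 + (G + P) = 4 + G + P)
B = -2940 (B = 70*(-42) = -2940)
W(a(2), (-28 - T) - 45) - B = (4 + ((-28 - 1*(-63)) - 45) + 2**2) - 1*(-2940) = (4 + ((-28 + 63) - 45) + 4) + 2940 = (4 + (35 - 45) + 4) + 2940 = (4 - 10 + 4) + 2940 = -2 + 2940 = 2938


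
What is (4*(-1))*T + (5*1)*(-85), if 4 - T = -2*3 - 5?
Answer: -485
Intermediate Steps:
T = 15 (T = 4 - (-2*3 - 5) = 4 - (-6 - 5) = 4 - 1*(-11) = 4 + 11 = 15)
(4*(-1))*T + (5*1)*(-85) = (4*(-1))*15 + (5*1)*(-85) = -4*15 + 5*(-85) = -60 - 425 = -485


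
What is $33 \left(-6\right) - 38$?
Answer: $-236$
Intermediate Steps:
$33 \left(-6\right) - 38 = -198 - 38 = -236$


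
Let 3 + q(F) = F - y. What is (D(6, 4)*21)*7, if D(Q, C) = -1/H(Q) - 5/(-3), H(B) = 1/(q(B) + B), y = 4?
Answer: -490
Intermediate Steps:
q(F) = -7 + F (q(F) = -3 + (F - 1*4) = -3 + (F - 4) = -3 + (-4 + F) = -7 + F)
H(B) = 1/(-7 + 2*B) (H(B) = 1/((-7 + B) + B) = 1/(-7 + 2*B))
D(Q, C) = 26/3 - 2*Q (D(Q, C) = -1/(1/(-7 + 2*Q)) - 5/(-3) = -(-7 + 2*Q) - 5*(-1/3) = (7 - 2*Q) + 5/3 = 26/3 - 2*Q)
(D(6, 4)*21)*7 = ((26/3 - 2*6)*21)*7 = ((26/3 - 12)*21)*7 = -10/3*21*7 = -70*7 = -490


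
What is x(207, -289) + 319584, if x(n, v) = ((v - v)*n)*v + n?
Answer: 319791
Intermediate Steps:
x(n, v) = n (x(n, v) = (0*n)*v + n = 0*v + n = 0 + n = n)
x(207, -289) + 319584 = 207 + 319584 = 319791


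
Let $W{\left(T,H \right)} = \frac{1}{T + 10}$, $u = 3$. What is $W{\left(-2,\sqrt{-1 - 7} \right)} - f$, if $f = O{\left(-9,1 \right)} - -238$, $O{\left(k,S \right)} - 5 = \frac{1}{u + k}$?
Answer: $- \frac{5825}{24} \approx -242.71$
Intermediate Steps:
$O{\left(k,S \right)} = 5 + \frac{1}{3 + k}$
$f = \frac{1457}{6}$ ($f = \frac{16 + 5 \left(-9\right)}{3 - 9} - -238 = \frac{16 - 45}{-6} + 238 = \left(- \frac{1}{6}\right) \left(-29\right) + 238 = \frac{29}{6} + 238 = \frac{1457}{6} \approx 242.83$)
$W{\left(T,H \right)} = \frac{1}{10 + T}$
$W{\left(-2,\sqrt{-1 - 7} \right)} - f = \frac{1}{10 - 2} - \frac{1457}{6} = \frac{1}{8} - \frac{1457}{6} = - \frac{5825}{24}$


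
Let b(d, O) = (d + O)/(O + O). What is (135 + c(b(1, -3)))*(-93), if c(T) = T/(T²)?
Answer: -12834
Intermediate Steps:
b(d, O) = (O + d)/(2*O) (b(d, O) = (O + d)/((2*O)) = (O + d)*(1/(2*O)) = (O + d)/(2*O))
c(T) = 1/T (c(T) = T/T² = 1/T)
(135 + c(b(1, -3)))*(-93) = (135 + 1/((½)*(-3 + 1)/(-3)))*(-93) = (135 + 1/((½)*(-⅓)*(-2)))*(-93) = (135 + 1/(⅓))*(-93) = (135 + 3)*(-93) = 138*(-93) = -12834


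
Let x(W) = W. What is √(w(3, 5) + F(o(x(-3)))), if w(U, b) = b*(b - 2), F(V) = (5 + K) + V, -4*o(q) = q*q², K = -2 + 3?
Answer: √111/2 ≈ 5.2678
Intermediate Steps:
K = 1
o(q) = -q³/4 (o(q) = -q*q²/4 = -q³/4)
F(V) = 6 + V (F(V) = (5 + 1) + V = 6 + V)
w(U, b) = b*(-2 + b)
√(w(3, 5) + F(o(x(-3)))) = √(5*(-2 + 5) + (6 - ¼*(-3)³)) = √(5*3 + (6 - ¼*(-27))) = √(15 + (6 + 27/4)) = √(15 + 51/4) = √(111/4) = √111/2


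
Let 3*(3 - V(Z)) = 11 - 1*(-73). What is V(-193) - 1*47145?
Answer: -47170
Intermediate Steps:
V(Z) = -25 (V(Z) = 3 - (11 - 1*(-73))/3 = 3 - (11 + 73)/3 = 3 - 1/3*84 = 3 - 28 = -25)
V(-193) - 1*47145 = -25 - 1*47145 = -25 - 47145 = -47170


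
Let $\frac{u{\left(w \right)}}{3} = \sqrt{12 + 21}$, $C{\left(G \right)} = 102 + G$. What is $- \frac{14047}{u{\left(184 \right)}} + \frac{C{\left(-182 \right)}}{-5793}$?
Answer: $\frac{80}{5793} - \frac{1277 \sqrt{33}}{9} \approx -815.08$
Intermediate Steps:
$u{\left(w \right)} = 3 \sqrt{33}$ ($u{\left(w \right)} = 3 \sqrt{12 + 21} = 3 \sqrt{33}$)
$- \frac{14047}{u{\left(184 \right)}} + \frac{C{\left(-182 \right)}}{-5793} = - \frac{14047}{3 \sqrt{33}} + \frac{102 - 182}{-5793} = - 14047 \frac{\sqrt{33}}{99} - - \frac{80}{5793} = - \frac{1277 \sqrt{33}}{9} + \frac{80}{5793} = \frac{80}{5793} - \frac{1277 \sqrt{33}}{9}$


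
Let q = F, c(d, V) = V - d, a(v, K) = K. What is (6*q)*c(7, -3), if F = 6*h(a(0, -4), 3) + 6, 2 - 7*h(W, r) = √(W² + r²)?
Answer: -1440/7 ≈ -205.71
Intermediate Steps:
h(W, r) = 2/7 - √(W² + r²)/7
F = 24/7 (F = 6*(2/7 - √((-4)² + 3²)/7) + 6 = 6*(2/7 - √(16 + 9)/7) + 6 = 6*(2/7 - √25/7) + 6 = 6*(2/7 - ⅐*5) + 6 = 6*(2/7 - 5/7) + 6 = 6*(-3/7) + 6 = -18/7 + 6 = 24/7 ≈ 3.4286)
q = 24/7 ≈ 3.4286
(6*q)*c(7, -3) = (6*(24/7))*(-3 - 1*7) = 144*(-3 - 7)/7 = (144/7)*(-10) = -1440/7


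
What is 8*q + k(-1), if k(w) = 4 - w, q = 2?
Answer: 21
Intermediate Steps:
8*q + k(-1) = 8*2 + (4 - 1*(-1)) = 16 + (4 + 1) = 16 + 5 = 21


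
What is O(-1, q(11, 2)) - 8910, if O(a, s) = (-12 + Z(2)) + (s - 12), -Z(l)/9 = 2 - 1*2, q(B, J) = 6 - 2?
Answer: -8930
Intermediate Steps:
q(B, J) = 4
Z(l) = 0 (Z(l) = -9*(2 - 1*2) = -9*(2 - 2) = -9*0 = 0)
O(a, s) = -24 + s (O(a, s) = (-12 + 0) + (s - 12) = -12 + (-12 + s) = -24 + s)
O(-1, q(11, 2)) - 8910 = (-24 + 4) - 8910 = -20 - 8910 = -8930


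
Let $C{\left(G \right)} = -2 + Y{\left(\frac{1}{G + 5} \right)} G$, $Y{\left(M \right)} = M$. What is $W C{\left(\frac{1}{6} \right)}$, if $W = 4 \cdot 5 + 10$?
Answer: $- \frac{1830}{31} \approx -59.032$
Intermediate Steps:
$W = 30$ ($W = 20 + 10 = 30$)
$C{\left(G \right)} = -2 + \frac{G}{5 + G}$ ($C{\left(G \right)} = -2 + \frac{G}{G + 5} = -2 + \frac{G}{5 + G}$)
$W C{\left(\frac{1}{6} \right)} = 30 \frac{-10 - \frac{1}{6}}{5 + \frac{1}{6}} = 30 \frac{-10 - \frac{1}{6}}{\frac{31}{6}} = 30 \cdot \frac{6}{31} \left(- \frac{61}{6}\right) = 30 \left(- \frac{61}{31}\right) = - \frac{1830}{31}$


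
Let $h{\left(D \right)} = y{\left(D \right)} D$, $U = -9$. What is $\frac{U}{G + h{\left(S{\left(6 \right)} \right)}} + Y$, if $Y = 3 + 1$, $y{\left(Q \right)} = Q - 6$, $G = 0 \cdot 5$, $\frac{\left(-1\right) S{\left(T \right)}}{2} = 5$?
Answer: $\frac{631}{160} \approx 3.9437$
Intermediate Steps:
$S{\left(T \right)} = -10$ ($S{\left(T \right)} = \left(-2\right) 5 = -10$)
$G = 0$
$y{\left(Q \right)} = -6 + Q$ ($y{\left(Q \right)} = Q - 6 = -6 + Q$)
$Y = 4$
$h{\left(D \right)} = D \left(-6 + D\right)$ ($h{\left(D \right)} = \left(-6 + D\right) D = D \left(-6 + D\right)$)
$\frac{U}{G + h{\left(S{\left(6 \right)} \right)}} + Y = \frac{1}{0 - 10 \left(-6 - 10\right)} \left(-9\right) + 4 = \frac{1}{0 - -160} \left(-9\right) + 4 = \frac{1}{0 + 160} \left(-9\right) + 4 = \frac{1}{160} \left(-9\right) + 4 = - \frac{9}{160} + 4 = \frac{631}{160}$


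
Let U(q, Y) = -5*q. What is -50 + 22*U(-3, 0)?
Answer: 280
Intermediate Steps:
-50 + 22*U(-3, 0) = -50 + 22*(-5*(-3)) = -50 + 22*15 = -50 + 330 = 280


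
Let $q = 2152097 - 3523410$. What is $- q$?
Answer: $1371313$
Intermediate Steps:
$q = -1371313$ ($q = 2152097 - 3523410 = -1371313$)
$- q = \left(-1\right) \left(-1371313\right) = 1371313$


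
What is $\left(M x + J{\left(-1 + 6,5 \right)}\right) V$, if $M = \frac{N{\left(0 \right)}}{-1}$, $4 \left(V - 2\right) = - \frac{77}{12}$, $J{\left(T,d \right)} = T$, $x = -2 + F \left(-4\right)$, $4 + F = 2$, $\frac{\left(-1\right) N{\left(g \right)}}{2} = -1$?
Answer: $- \frac{133}{48} \approx -2.7708$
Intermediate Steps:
$N{\left(g \right)} = 2$ ($N{\left(g \right)} = \left(-2\right) \left(-1\right) = 2$)
$F = -2$ ($F = -4 + 2 = -2$)
$x = 6$ ($x = -2 - -8 = -2 + 8 = 6$)
$V = \frac{19}{48}$ ($V = 2 + \frac{\left(-77\right) \frac{1}{12}}{4} = 2 + \frac{1}{4} \left(- \frac{77}{12}\right) = 2 - \frac{77}{48} = \frac{19}{48} \approx 0.39583$)
$M = -2$ ($M = \frac{2}{-1} = 2 \left(-1\right) = -2$)
$\left(M x + J{\left(-1 + 6,5 \right)}\right) V = \left(\left(-2\right) 6 + \left(-1 + 6\right)\right) \frac{19}{48} = \left(-12 + 5\right) \frac{19}{48} = \left(-7\right) \frac{19}{48} = - \frac{133}{48}$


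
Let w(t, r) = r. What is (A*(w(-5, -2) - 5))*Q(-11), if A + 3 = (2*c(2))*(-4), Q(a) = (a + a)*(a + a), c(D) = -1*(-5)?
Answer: 145684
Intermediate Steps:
c(D) = 5
Q(a) = 4*a**2 (Q(a) = (2*a)*(2*a) = 4*a**2)
A = -43 (A = -3 + (2*5)*(-4) = -3 + 10*(-4) = -3 - 40 = -43)
(A*(w(-5, -2) - 5))*Q(-11) = (-43*(-2 - 5))*(4*(-11)**2) = (-43*(-7))*(4*121) = 301*484 = 145684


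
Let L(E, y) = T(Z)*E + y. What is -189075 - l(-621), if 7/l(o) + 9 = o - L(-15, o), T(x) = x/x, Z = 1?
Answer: -1134457/6 ≈ -1.8908e+5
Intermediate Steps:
T(x) = 1
L(E, y) = E + y (L(E, y) = 1*E + y = E + y)
l(o) = 7/6 (l(o) = 7/(-9 + (o - (-15 + o))) = 7/(-9 + (o + (15 - o))) = 7/(-9 + 15) = 7/6)
-189075 - l(-621) = -189075 - 1*7/6 = -189075 - 7/6 = -1134457/6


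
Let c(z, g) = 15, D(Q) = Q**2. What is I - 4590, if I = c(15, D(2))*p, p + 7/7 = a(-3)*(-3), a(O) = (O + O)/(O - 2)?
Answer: -4659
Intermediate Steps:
a(O) = 2*O/(-2 + O) (a(O) = (2*O)/(-2 + O) = 2*O/(-2 + O))
p = -23/5 (p = -1 + (2*(-3)/(-2 - 3))*(-3) = -1 + (2*(-3)/(-5))*(-3) = -1 + (2*(-3)*(-1/5))*(-3) = -1 + (6/5)*(-3) = -1 - 18/5 = -23/5 ≈ -4.6000)
I = -69 (I = 15*(-23/5) = -69)
I - 4590 = -69 - 4590 = -4659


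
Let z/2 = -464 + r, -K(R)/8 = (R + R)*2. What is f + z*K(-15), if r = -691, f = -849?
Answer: -1109649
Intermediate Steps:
K(R) = -32*R (K(R) = -8*(R + R)*2 = -8*2*R*2 = -32*R)
z = -2310 (z = 2*(-464 - 691) = 2*(-1155) = -2310)
f + z*K(-15) = -849 - (-73920)*(-15) = -849 - 2310*480 = -849 - 1108800 = -1109649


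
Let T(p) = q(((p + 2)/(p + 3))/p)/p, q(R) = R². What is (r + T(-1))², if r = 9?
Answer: 1225/16 ≈ 76.563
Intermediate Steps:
T(p) = (2 + p)²/(p³*(3 + p)²) (T(p) = (((p + 2)/(p + 3))/p)²/p = (((2 + p)/(3 + p))/p)²/p = ((2 + p)/(p*(3 + p)))²/p = ((2 + p)²/(p²*(3 + p)²))/p = (2 + p)²/(p³*(3 + p)²))
(r + T(-1))² = (9 + (2 - 1)²/((-1)³*(3 - 1)²))² = (9 - 1*1²/2²)² = (9 - 1*1*¼)² = (9 - ¼)² = (35/4)² = 1225/16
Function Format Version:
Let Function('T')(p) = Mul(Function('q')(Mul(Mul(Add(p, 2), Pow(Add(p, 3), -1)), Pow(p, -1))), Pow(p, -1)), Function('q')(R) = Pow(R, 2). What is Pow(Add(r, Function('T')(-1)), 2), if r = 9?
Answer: Rational(1225, 16) ≈ 76.563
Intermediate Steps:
Function('T')(p) = Mul(Pow(p, -3), Pow(Add(2, p), 2), Pow(Add(3, p), -2)) (Function('T')(p) = Mul(Pow(Mul(Mul(Add(p, 2), Pow(Add(p, 3), -1)), Pow(p, -1)), 2), Pow(p, -1)) = Mul(Pow(Mul(Mul(Add(2, p), Pow(Add(3, p), -1)), Pow(p, -1)), 2), Pow(p, -1)) = Mul(Pow(Mul(Mul(Pow(Add(3, p), -1), Add(2, p)), Pow(p, -1)), 2), Pow(p, -1)) = Mul(Pow(Mul(Pow(p, -1), Pow(Add(3, p), -1), Add(2, p)), 2), Pow(p, -1)) = Mul(Mul(Pow(p, -2), Pow(Add(2, p), 2), Pow(Add(3, p), -2)), Pow(p, -1)) = Mul(Pow(p, -3), Pow(Add(2, p), 2), Pow(Add(3, p), -2)))
Pow(Add(r, Function('T')(-1)), 2) = Pow(Add(9, Mul(Pow(-1, -3), Pow(Add(2, -1), 2), Pow(Add(3, -1), -2))), 2) = Pow(Add(9, Mul(-1, Pow(1, 2), Pow(2, -2))), 2) = Pow(Add(9, Mul(-1, 1, Rational(1, 4))), 2) = Pow(Add(9, Rational(-1, 4)), 2) = Pow(Rational(35, 4), 2) = Rational(1225, 16)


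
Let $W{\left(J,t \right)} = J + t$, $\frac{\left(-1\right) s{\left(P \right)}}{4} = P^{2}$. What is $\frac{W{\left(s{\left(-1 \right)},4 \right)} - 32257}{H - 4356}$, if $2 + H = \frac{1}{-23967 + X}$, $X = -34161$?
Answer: $\frac{1875034896}{253321825} \approx 7.4018$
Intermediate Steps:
$H = - \frac{116257}{58128}$ ($H = -2 + \frac{1}{-23967 - 34161} = -2 + \frac{1}{-58128} = -2 - \frac{1}{58128} = - \frac{116257}{58128} \approx -2.0$)
$s{\left(P \right)} = - 4 P^{2}$
$\frac{W{\left(s{\left(-1 \right)},4 \right)} - 32257}{H - 4356} = \frac{\left(- 4 \left(-1\right)^{2} + 4\right) - 32257}{- \frac{116257}{58128} - 4356} = \frac{\left(\left(-4\right) 1 + 4\right) - 32257}{- \frac{253321825}{58128}} = \left(\left(-4 + 4\right) - 32257\right) \left(- \frac{58128}{253321825}\right) = \left(0 - 32257\right) \left(- \frac{58128}{253321825}\right) = \left(-32257\right) \left(- \frac{58128}{253321825}\right) = \frac{1875034896}{253321825}$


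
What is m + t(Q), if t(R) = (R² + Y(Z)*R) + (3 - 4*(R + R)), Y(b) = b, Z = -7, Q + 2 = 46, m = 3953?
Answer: 5232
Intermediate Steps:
Q = 44 (Q = -2 + 46 = 44)
t(R) = 3 + R² - 15*R (t(R) = (R² - 7*R) + (3 - 4*(R + R)) = (R² - 7*R) + (3 - 8*R) = 3 + R² - 15*R)
m + t(Q) = 3953 + (3 + 44² - 15*44) = 3953 + (3 + 1936 - 660) = 3953 + 1279 = 5232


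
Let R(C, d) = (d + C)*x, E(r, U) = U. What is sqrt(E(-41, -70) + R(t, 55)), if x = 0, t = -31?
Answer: I*sqrt(70) ≈ 8.3666*I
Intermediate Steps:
R(C, d) = 0 (R(C, d) = (d + C)*0 = (C + d)*0 = 0)
sqrt(E(-41, -70) + R(t, 55)) = sqrt(-70 + 0) = sqrt(-70) = I*sqrt(70)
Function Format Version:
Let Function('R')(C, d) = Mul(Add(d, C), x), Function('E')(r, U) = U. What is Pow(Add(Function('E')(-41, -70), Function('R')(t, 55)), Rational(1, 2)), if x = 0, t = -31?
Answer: Mul(I, Pow(70, Rational(1, 2))) ≈ Mul(8.3666, I)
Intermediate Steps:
Function('R')(C, d) = 0 (Function('R')(C, d) = Mul(Add(d, C), 0) = Mul(Add(C, d), 0) = 0)
Pow(Add(Function('E')(-41, -70), Function('R')(t, 55)), Rational(1, 2)) = Pow(Add(-70, 0), Rational(1, 2)) = Pow(-70, Rational(1, 2)) = Mul(I, Pow(70, Rational(1, 2)))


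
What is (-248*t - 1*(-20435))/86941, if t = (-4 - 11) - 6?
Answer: 25643/86941 ≈ 0.29495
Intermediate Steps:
t = -21 (t = -15 - 6 = -21)
(-248*t - 1*(-20435))/86941 = (-248*(-21) - 1*(-20435))/86941 = (5208 + 20435)*(1/86941) = 25643*(1/86941) = 25643/86941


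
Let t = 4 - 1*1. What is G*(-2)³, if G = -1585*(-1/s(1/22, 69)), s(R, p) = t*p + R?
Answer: -55792/911 ≈ -61.243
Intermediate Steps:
t = 3 (t = 4 - 1 = 3)
s(R, p) = R + 3*p (s(R, p) = 3*p + R = R + 3*p)
G = 6974/911 (G = -1585*(-1/(1/22 + 3*69)) = -1585*(-1/(1/22 + 207)) = -1585/((-1*4555/22)) = -1585/(-4555/22) = -1585*(-22/4555) = 6974/911 ≈ 7.6553)
G*(-2)³ = (6974/911)*(-2)³ = (6974/911)*(-8) = -55792/911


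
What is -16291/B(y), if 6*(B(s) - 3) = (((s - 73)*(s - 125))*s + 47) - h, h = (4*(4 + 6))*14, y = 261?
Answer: -32582/2224251 ≈ -0.014649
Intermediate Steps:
h = 560 (h = (4*10)*14 = 40*14 = 560)
B(s) = -165/2 + s*(-125 + s)*(-73 + s)/6 (B(s) = 3 + ((((s - 73)*(s - 125))*s + 47) - 1*560)/6 = 3 + ((((-73 + s)*(-125 + s))*s + 47) - 560)/6 = 3 + ((((-125 + s)*(-73 + s))*s + 47) - 560)/6 = 3 + ((s*(-125 + s)*(-73 + s) + 47) - 560)/6 = 3 + ((47 + s*(-125 + s)*(-73 + s)) - 560)/6 = 3 + (-513 + s*(-125 + s)*(-73 + s))/6 = 3 + (-171/2 + s*(-125 + s)*(-73 + s)/6) = -165/2 + s*(-125 + s)*(-73 + s)/6)
-16291/B(y) = -16291/(-165/2 - 33*261² + (⅙)*261³ + (9125/6)*261) = -16291/(-165/2 - 33*68121 + (⅙)*17779581 + 793875/2) = -16291/(-165/2 - 2247993 + 5926527/2 + 793875/2) = -16291/2224251/2 = -16291*2/2224251 = -32582/2224251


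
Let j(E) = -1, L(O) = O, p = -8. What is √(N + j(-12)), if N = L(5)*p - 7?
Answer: 4*I*√3 ≈ 6.9282*I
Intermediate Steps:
N = -47 (N = 5*(-8) - 7 = -40 - 7 = -47)
√(N + j(-12)) = √(-47 - 1) = √(-48) = 4*I*√3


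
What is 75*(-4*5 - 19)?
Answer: -2925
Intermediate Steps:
75*(-4*5 - 19) = 75*(-20 - 19) = 75*(-39) = -2925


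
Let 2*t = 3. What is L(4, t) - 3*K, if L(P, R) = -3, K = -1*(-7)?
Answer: -24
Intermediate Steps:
t = 3/2 (t = (½)*3 = 3/2 ≈ 1.5000)
K = 7
L(4, t) - 3*K = -3 - 3*7 = -3 - 21 = -24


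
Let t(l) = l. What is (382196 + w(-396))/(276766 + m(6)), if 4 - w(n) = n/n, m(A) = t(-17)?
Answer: 382199/276749 ≈ 1.3810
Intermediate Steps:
m(A) = -17
w(n) = 3 (w(n) = 4 - n/n = 4 - 1*1 = 4 - 1 = 3)
(382196 + w(-396))/(276766 + m(6)) = (382196 + 3)/(276766 - 17) = 382199/276749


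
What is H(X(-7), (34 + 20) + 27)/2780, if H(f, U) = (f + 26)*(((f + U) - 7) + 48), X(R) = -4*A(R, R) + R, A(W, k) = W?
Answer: 6721/2780 ≈ 2.4176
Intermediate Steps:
X(R) = -3*R (X(R) = -4*R + R = -3*R)
H(f, U) = (26 + f)*(41 + U + f) (H(f, U) = (26 + f)*(((U + f) - 7) + 48) = (26 + f)*((-7 + U + f) + 48) = (26 + f)*(41 + U + f))
H(X(-7), (34 + 20) + 27)/2780 = (1066 + (-3*(-7))² + 26*((34 + 20) + 27) + 67*(-3*(-7)) + ((34 + 20) + 27)*(-3*(-7)))/2780 = (1066 + 21² + 26*(54 + 27) + 67*21 + (54 + 27)*21)*(1/2780) = (1066 + 441 + 26*81 + 1407 + 81*21)*(1/2780) = (1066 + 441 + 2106 + 1407 + 1701)*(1/2780) = 6721*(1/2780) = 6721/2780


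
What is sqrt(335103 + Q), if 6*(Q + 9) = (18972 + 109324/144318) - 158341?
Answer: sqrt(6495446007170702)/144318 ≈ 558.45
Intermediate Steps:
Q = -10060569595/432954 (Q = -9 + ((18972 + 109324/144318) - 158341)/6 = -9 + ((18972 + 109324*(1/144318)) - 158341)/6 = -9 + ((18972 + 54662/72159) - 158341)/6 = -9 + (1369055210/72159 - 158341)/6 = -9 + (1/6)*(-10056673009/72159) = -9 - 10056673009/432954 = -10060569595/432954 ≈ -23237.)
sqrt(335103 + Q) = sqrt(335103 - 10060569595/432954) = sqrt(135023614667/432954) = sqrt(6495446007170702)/144318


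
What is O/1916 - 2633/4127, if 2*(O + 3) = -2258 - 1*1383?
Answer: -25140825/15814664 ≈ -1.5897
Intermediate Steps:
O = -3647/2 (O = -3 + (-2258 - 1*1383)/2 = -3 + (-2258 - 1383)/2 = -3 + (½)*(-3641) = -3 - 3641/2 = -3647/2 ≈ -1823.5)
O/1916 - 2633/4127 = -3647/2/1916 - 2633/4127 = -3647/2*1/1916 - 2633*1/4127 = -3647/3832 - 2633/4127 = -25140825/15814664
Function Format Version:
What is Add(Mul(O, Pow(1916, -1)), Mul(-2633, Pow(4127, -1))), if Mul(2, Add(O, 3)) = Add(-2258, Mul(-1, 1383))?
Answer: Rational(-25140825, 15814664) ≈ -1.5897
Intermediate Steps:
O = Rational(-3647, 2) (O = Add(-3, Mul(Rational(1, 2), Add(-2258, Mul(-1, 1383)))) = Add(-3, Mul(Rational(1, 2), Add(-2258, -1383))) = Add(-3, Mul(Rational(1, 2), -3641)) = Add(-3, Rational(-3641, 2)) = Rational(-3647, 2) ≈ -1823.5)
Add(Mul(O, Pow(1916, -1)), Mul(-2633, Pow(4127, -1))) = Add(Mul(Rational(-3647, 2), Pow(1916, -1)), Mul(-2633, Pow(4127, -1))) = Add(Mul(Rational(-3647, 2), Rational(1, 1916)), Mul(-2633, Rational(1, 4127))) = Add(Rational(-3647, 3832), Rational(-2633, 4127)) = Rational(-25140825, 15814664)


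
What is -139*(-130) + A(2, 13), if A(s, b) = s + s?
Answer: 18074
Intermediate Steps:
A(s, b) = 2*s
-139*(-130) + A(2, 13) = -139*(-130) + 2*2 = 18070 + 4 = 18074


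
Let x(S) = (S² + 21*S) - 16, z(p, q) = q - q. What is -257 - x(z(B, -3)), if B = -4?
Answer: -241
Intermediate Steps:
z(p, q) = 0
x(S) = -16 + S² + 21*S
-257 - x(z(B, -3)) = -257 - (-16 + 0² + 21*0) = -257 - (-16 + 0 + 0) = -257 - 1*(-16) = -257 + 16 = -241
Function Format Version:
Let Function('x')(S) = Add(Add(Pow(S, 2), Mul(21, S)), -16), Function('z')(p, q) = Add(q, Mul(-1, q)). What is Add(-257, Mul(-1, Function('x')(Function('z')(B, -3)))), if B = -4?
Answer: -241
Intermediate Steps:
Function('z')(p, q) = 0
Function('x')(S) = Add(-16, Pow(S, 2), Mul(21, S))
Add(-257, Mul(-1, Function('x')(Function('z')(B, -3)))) = Add(-257, Mul(-1, Add(-16, Pow(0, 2), Mul(21, 0)))) = Add(-257, Mul(-1, Add(-16, 0, 0))) = Add(-257, Mul(-1, -16)) = Add(-257, 16) = -241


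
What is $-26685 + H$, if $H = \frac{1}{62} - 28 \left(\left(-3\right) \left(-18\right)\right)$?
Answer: $- \frac{1748213}{62} \approx -28197.0$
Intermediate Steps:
$H = - \frac{93743}{62}$ ($H = \frac{1}{62} - 1512 = - \frac{93743}{62} \approx -1512.0$)
$-26685 + H = -26685 - \frac{93743}{62} = - \frac{1748213}{62}$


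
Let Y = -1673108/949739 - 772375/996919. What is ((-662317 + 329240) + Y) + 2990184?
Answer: 359397237274316530/135258979163 ≈ 2.6571e+6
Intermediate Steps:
Y = -343072544911/135258979163 (Y = -1673108*1/949739 - 772375*1/996919 = -1673108/949739 - 772375/996919 = -343072544911/135258979163 ≈ -2.5364)
((-662317 + 329240) + Y) + 2990184 = ((-662317 + 329240) - 343072544911/135258979163) + 2990184 = (-333077 - 343072544911/135258979163) + 2990184 = -45051998075219462/135258979163 + 2990184 = 359397237274316530/135258979163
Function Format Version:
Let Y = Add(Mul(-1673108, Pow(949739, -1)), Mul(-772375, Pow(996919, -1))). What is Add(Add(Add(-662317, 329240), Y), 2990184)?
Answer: Rational(359397237274316530, 135258979163) ≈ 2.6571e+6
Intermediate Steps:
Y = Rational(-343072544911, 135258979163) (Y = Add(Mul(-1673108, Rational(1, 949739)), Mul(-772375, Rational(1, 996919))) = Add(Rational(-1673108, 949739), Rational(-772375, 996919)) = Rational(-343072544911, 135258979163) ≈ -2.5364)
Add(Add(Add(-662317, 329240), Y), 2990184) = Add(Add(Add(-662317, 329240), Rational(-343072544911, 135258979163)), 2990184) = Add(Add(-333077, Rational(-343072544911, 135258979163)), 2990184) = Add(Rational(-45051998075219462, 135258979163), 2990184) = Rational(359397237274316530, 135258979163)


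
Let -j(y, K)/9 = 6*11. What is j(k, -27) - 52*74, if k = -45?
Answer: -4442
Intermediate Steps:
j(y, K) = -594 (j(y, K) = -54*11 = -9*66 = -594)
j(k, -27) - 52*74 = -594 - 52*74 = -594 - 3848 = -4442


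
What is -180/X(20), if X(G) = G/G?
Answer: -180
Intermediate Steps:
X(G) = 1
-180/X(20) = -180/1 = -180*1 = -180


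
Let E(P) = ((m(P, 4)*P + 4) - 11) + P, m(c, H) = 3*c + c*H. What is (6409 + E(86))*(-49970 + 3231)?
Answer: -2723014140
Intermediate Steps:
m(c, H) = 3*c + H*c
E(P) = -7 + P + 7*P**2 (E(P) = (((P*(3 + 4))*P + 4) - 11) + P = (((P*7)*P + 4) - 11) + P = (((7*P)*P + 4) - 11) + P = ((7*P**2 + 4) - 11) + P = ((4 + 7*P**2) - 11) + P = (-7 + 7*P**2) + P = -7 + P + 7*P**2)
(6409 + E(86))*(-49970 + 3231) = (6409 + (-7 + 86 + 7*86**2))*(-49970 + 3231) = (6409 + (-7 + 86 + 7*7396))*(-46739) = (6409 + (-7 + 86 + 51772))*(-46739) = (6409 + 51851)*(-46739) = 58260*(-46739) = -2723014140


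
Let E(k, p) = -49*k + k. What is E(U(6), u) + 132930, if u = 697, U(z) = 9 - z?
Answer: 132786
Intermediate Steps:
E(k, p) = -48*k
E(U(6), u) + 132930 = -48*(9 - 1*6) + 132930 = -48*(9 - 6) + 132930 = -48*3 + 132930 = -144 + 132930 = 132786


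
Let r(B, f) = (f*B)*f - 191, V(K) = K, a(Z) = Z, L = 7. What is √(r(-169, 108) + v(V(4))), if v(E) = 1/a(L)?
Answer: 2*I*√24149734/7 ≈ 1404.1*I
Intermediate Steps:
r(B, f) = -191 + B*f² (r(B, f) = (B*f)*f - 191 = B*f² - 191 = -191 + B*f²)
v(E) = ⅐ (v(E) = 1/7 = ⅐)
√(r(-169, 108) + v(V(4))) = √((-191 - 169*108²) + ⅐) = √((-191 - 169*11664) + ⅐) = √((-191 - 1971216) + ⅐) = √(-1971407 + ⅐) = √(-13799848/7) = 2*I*√24149734/7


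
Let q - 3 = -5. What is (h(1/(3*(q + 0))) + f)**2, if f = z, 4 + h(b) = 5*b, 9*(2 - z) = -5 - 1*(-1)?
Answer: 1849/324 ≈ 5.7068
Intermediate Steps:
q = -2 (q = 3 - 5 = -2)
z = 22/9 (z = 2 - (-5 - 1*(-1))/9 = 2 - (-5 + 1)/9 = 2 - 1/9*(-4) = 2 + 4/9 = 22/9 ≈ 2.4444)
h(b) = -4 + 5*b
f = 22/9 ≈ 2.4444
(h(1/(3*(q + 0))) + f)**2 = ((-4 + 5/((3*(-2 + 0)))) + 22/9)**2 = ((-4 + 5/((3*(-2)))) + 22/9)**2 = ((-4 + 5/(-6)) + 22/9)**2 = ((-4 + 5*(-1/6)) + 22/9)**2 = ((-4 - 5/6) + 22/9)**2 = (-29/6 + 22/9)**2 = (-43/18)**2 = 1849/324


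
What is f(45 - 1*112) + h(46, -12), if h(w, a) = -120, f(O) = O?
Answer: -187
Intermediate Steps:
f(45 - 1*112) + h(46, -12) = (45 - 1*112) - 120 = (45 - 112) - 120 = -67 - 120 = -187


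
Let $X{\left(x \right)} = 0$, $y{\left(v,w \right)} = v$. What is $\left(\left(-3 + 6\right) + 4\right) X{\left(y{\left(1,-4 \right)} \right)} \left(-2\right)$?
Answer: $0$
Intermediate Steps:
$\left(\left(-3 + 6\right) + 4\right) X{\left(y{\left(1,-4 \right)} \right)} \left(-2\right) = \left(\left(-3 + 6\right) + 4\right) 0 \left(-2\right) = \left(3 + 4\right) 0 \left(-2\right) = 7 \cdot 0 \left(-2\right) = 0 \left(-2\right) = 0$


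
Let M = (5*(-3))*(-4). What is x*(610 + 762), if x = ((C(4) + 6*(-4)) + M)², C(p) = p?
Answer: 2195200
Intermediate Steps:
M = 60 (M = -15*(-4) = 60)
x = 1600 (x = ((4 + 6*(-4)) + 60)² = ((4 - 24) + 60)² = (-20 + 60)² = 40² = 1600)
x*(610 + 762) = 1600*(610 + 762) = 1600*1372 = 2195200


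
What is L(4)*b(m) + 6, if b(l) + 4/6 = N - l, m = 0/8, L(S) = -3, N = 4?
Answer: -4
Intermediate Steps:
m = 0 (m = 0*(1/8) = 0)
b(l) = 10/3 - l (b(l) = -2/3 + (4 - l) = 10/3 - l)
L(4)*b(m) + 6 = -3*(10/3 - 1*0) + 6 = -3*(10/3 + 0) + 6 = -3*10/3 + 6 = -10 + 6 = -4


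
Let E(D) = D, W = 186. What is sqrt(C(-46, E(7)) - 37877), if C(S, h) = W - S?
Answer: I*sqrt(37645) ≈ 194.02*I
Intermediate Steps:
C(S, h) = 186 - S
sqrt(C(-46, E(7)) - 37877) = sqrt((186 - 1*(-46)) - 37877) = sqrt((186 + 46) - 37877) = sqrt(232 - 37877) = sqrt(-37645) = I*sqrt(37645)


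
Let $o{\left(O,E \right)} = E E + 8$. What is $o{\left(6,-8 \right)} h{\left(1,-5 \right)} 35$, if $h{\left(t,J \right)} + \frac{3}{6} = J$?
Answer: $-13860$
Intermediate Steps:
$h{\left(t,J \right)} = - \frac{1}{2} + J$
$o{\left(O,E \right)} = 8 + E^{2}$ ($o{\left(O,E \right)} = E^{2} + 8 = 8 + E^{2}$)
$o{\left(6,-8 \right)} h{\left(1,-5 \right)} 35 = \left(8 + \left(-8\right)^{2}\right) \left(- \frac{1}{2} - 5\right) 35 = \left(8 + 64\right) \left(- \frac{11}{2}\right) 35 = 72 \left(- \frac{11}{2}\right) 35 = \left(-396\right) 35 = -13860$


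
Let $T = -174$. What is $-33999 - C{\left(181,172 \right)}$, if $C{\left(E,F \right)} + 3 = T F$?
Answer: $-4068$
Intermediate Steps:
$C{\left(E,F \right)} = -3 - 174 F$
$-33999 - C{\left(181,172 \right)} = -33999 - \left(-3 - 29928\right) = -33999 - -29931 = -33999 + 29931 = -4068$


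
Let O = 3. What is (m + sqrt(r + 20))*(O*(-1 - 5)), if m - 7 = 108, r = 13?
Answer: -2070 - 18*sqrt(33) ≈ -2173.4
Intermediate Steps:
m = 115 (m = 7 + 108 = 115)
(m + sqrt(r + 20))*(O*(-1 - 5)) = (115 + sqrt(13 + 20))*(3*(-1 - 5)) = (115 + sqrt(33))*(3*(-6)) = (115 + sqrt(33))*(-18) = -2070 - 18*sqrt(33)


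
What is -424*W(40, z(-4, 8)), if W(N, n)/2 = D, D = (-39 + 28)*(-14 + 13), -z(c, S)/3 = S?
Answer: -9328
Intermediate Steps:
z(c, S) = -3*S
D = 11 (D = -11*(-1) = 11)
W(N, n) = 22 (W(N, n) = 2*11 = 22)
-424*W(40, z(-4, 8)) = -424*22 = -9328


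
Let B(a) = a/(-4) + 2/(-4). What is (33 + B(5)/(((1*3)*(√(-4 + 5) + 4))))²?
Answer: 3892729/3600 ≈ 1081.3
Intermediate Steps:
B(a) = -½ - a/4 (B(a) = a*(-¼) + 2*(-¼) = -a/4 - ½ = -½ - a/4)
(33 + B(5)/(((1*3)*(√(-4 + 5) + 4))))² = (33 + (-½ - ¼*5)/(((1*3)*(√(-4 + 5) + 4))))² = (33 + (-½ - 5/4)/((3*(√1 + 4))))² = (33 - 7*1/(3*(1 + 4))/4)² = (33 - 7/(4*(3*5)))² = (33 - 7/4/15)² = (33 - 7/4*1/15)² = (33 - 7/60)² = (1973/60)² = 3892729/3600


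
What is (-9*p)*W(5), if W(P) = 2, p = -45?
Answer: 810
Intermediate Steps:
(-9*p)*W(5) = -9*(-45)*2 = 405*2 = 810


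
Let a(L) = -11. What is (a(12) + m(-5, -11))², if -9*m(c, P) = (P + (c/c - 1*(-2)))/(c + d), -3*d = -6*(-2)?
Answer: 808201/6561 ≈ 123.18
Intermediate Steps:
d = -4 (d = -(-2)*(-2) = -⅓*12 = -4)
m(c, P) = -(3 + P)/(9*(-4 + c)) (m(c, P) = -(P + (c/c - 1*(-2)))/(9*(c - 4)) = -(P + (1 + 2))/(9*(-4 + c)) = -(P + 3)/(9*(-4 + c)) = -(3 + P)/(9*(-4 + c)))
(a(12) + m(-5, -11))² = (-11 + (-3 - 1*(-11))/(9*(-4 - 5)))² = (-11 + (⅑)*(-3 + 11)/(-9))² = (-11 + (⅑)*(-⅑)*8)² = (-11 - 8/81)² = (-899/81)² = 808201/6561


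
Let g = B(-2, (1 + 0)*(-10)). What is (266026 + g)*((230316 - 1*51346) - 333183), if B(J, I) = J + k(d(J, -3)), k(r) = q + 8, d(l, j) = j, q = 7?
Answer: -41026672307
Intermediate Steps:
k(r) = 15 (k(r) = 7 + 8 = 15)
B(J, I) = 15 + J (B(J, I) = J + 15 = 15 + J)
g = 13 (g = 15 - 2 = 13)
(266026 + g)*((230316 - 1*51346) - 333183) = (266026 + 13)*((230316 - 1*51346) - 333183) = 266039*((230316 - 51346) - 333183) = 266039*(178970 - 333183) = 266039*(-154213) = -41026672307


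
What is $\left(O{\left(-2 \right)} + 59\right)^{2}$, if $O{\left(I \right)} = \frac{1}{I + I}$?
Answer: $\frac{55225}{16} \approx 3451.6$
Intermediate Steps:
$O{\left(I \right)} = \frac{1}{2 I}$
$\left(O{\left(-2 \right)} + 59\right)^{2} = \left(\frac{1}{2 \left(-2\right)} + 59\right)^{2} = \left(\frac{1}{2} \left(- \frac{1}{2}\right) + 59\right)^{2} = \left(- \frac{1}{4} + 59\right)^{2} = \left(\frac{235}{4}\right)^{2} = \frac{55225}{16}$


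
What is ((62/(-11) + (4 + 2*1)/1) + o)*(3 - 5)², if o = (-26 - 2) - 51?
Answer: -3460/11 ≈ -314.55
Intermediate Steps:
o = -79 (o = -28 - 51 = -79)
((62/(-11) + (4 + 2*1)/1) + o)*(3 - 5)² = ((62/(-11) + (4 + 2*1)/1) - 79)*(3 - 5)² = ((62*(-1/11) + (4 + 2)*1) - 79)*(-2)² = ((-62/11 + 6*1) - 79)*4 = ((-62/11 + 6) - 79)*4 = (4/11 - 79)*4 = -865/11*4 = -3460/11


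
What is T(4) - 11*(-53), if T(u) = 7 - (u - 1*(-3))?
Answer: 583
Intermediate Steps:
T(u) = 4 - u (T(u) = 7 - (u + 3) = 7 - (3 + u) = 7 + (-3 - u) = 4 - u)
T(4) - 11*(-53) = (4 - 1*4) - 11*(-53) = (4 - 4) + 583 = 0 + 583 = 583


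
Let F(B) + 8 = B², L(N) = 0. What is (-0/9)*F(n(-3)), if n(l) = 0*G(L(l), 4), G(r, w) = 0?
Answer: 0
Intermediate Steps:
n(l) = 0 (n(l) = 0*0 = 0)
F(B) = -8 + B²
(-0/9)*F(n(-3)) = (-0/9)*(-8 + 0²) = (-0/9)*(-8 + 0) = -3*0*(-8) = 0*(-8) = 0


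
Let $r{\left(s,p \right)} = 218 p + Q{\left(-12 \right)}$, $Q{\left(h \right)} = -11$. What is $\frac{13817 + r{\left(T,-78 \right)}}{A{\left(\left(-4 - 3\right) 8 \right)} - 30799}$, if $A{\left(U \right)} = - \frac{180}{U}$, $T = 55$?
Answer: $\frac{44772}{431141} \approx 0.10385$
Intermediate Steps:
$r{\left(s,p \right)} = -11 + 218 p$ ($r{\left(s,p \right)} = 218 p - 11 = -11 + 218 p$)
$\frac{13817 + r{\left(T,-78 \right)}}{A{\left(\left(-4 - 3\right) 8 \right)} - 30799} = \frac{13817 + \left(-11 + 218 \left(-78\right)\right)}{- \frac{180}{\left(-4 - 3\right) 8} - 30799} = \frac{13817 - 17015}{- \frac{180}{\left(-7\right) 8} - 30799} = \frac{13817 - 17015}{- \frac{180}{-56} - 30799} = - \frac{3198}{\left(-180\right) \left(- \frac{1}{56}\right) - 30799} = - \frac{3198}{\frac{45}{14} - 30799} = - \frac{3198}{- \frac{431141}{14}} = \left(-3198\right) \left(- \frac{14}{431141}\right) = \frac{44772}{431141}$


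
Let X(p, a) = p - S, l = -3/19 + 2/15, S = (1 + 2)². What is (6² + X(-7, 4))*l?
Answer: -28/57 ≈ -0.49123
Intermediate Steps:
S = 9 (S = 3² = 9)
l = -7/285 (l = -3*1/19 + 2*(1/15) = -3/19 + 2/15 = -7/285 ≈ -0.024561)
X(p, a) = -9 + p (X(p, a) = p - 1*9 = p - 9 = -9 + p)
(6² + X(-7, 4))*l = (6² + (-9 - 7))*(-7/285) = (36 - 16)*(-7/285) = 20*(-7/285) = -28/57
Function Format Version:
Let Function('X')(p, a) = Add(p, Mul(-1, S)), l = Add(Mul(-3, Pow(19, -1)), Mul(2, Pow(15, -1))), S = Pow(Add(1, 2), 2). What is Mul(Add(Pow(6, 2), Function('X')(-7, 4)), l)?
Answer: Rational(-28, 57) ≈ -0.49123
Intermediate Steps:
S = 9 (S = Pow(3, 2) = 9)
l = Rational(-7, 285) (l = Add(Mul(-3, Rational(1, 19)), Mul(2, Rational(1, 15))) = Add(Rational(-3, 19), Rational(2, 15)) = Rational(-7, 285) ≈ -0.024561)
Function('X')(p, a) = Add(-9, p) (Function('X')(p, a) = Add(p, Mul(-1, 9)) = Add(p, -9) = Add(-9, p))
Mul(Add(Pow(6, 2), Function('X')(-7, 4)), l) = Mul(Add(Pow(6, 2), Add(-9, -7)), Rational(-7, 285)) = Mul(Add(36, -16), Rational(-7, 285)) = Mul(20, Rational(-7, 285)) = Rational(-28, 57)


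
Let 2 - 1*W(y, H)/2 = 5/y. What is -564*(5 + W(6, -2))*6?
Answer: -24816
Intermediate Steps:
W(y, H) = 4 - 10/y
-564*(5 + W(6, -2))*6 = -564*(5 + (4 - 10/6))*6 = -564*(5 + (4 - 10*1/6))*6 = -564*(5 + (4 - 5/3))*6 = -564*(5 + 7/3)*6 = -4136*6 = -564*44 = -24816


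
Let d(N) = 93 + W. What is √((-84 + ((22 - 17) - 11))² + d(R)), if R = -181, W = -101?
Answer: 34*√7 ≈ 89.956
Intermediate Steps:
d(N) = -8 (d(N) = 93 - 101 = -8)
√((-84 + ((22 - 17) - 11))² + d(R)) = √((-84 + ((22 - 17) - 11))² - 8) = √((-84 + (5 - 11))² - 8) = √((-84 - 6)² - 8) = √((-90)² - 8) = √(8100 - 8) = √8092 = 34*√7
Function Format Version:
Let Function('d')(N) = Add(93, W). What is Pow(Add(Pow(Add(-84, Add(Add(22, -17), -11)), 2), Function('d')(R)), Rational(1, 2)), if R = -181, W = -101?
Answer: Mul(34, Pow(7, Rational(1, 2))) ≈ 89.956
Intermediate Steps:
Function('d')(N) = -8 (Function('d')(N) = Add(93, -101) = -8)
Pow(Add(Pow(Add(-84, Add(Add(22, -17), -11)), 2), Function('d')(R)), Rational(1, 2)) = Pow(Add(Pow(Add(-84, Add(Add(22, -17), -11)), 2), -8), Rational(1, 2)) = Pow(Add(Pow(Add(-84, Add(5, -11)), 2), -8), Rational(1, 2)) = Pow(Add(Pow(Add(-84, -6), 2), -8), Rational(1, 2)) = Pow(Add(Pow(-90, 2), -8), Rational(1, 2)) = Pow(Add(8100, -8), Rational(1, 2)) = Pow(8092, Rational(1, 2)) = Mul(34, Pow(7, Rational(1, 2)))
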